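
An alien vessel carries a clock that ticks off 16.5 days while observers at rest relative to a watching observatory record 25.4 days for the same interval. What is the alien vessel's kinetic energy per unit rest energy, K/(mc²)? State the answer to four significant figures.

From Δt = γΔτ: γ = 25.4/16.5 = 1.53939.
K/(mc²) = γ − 1 = 1.53939 − 1 = 0.5394.

0.5394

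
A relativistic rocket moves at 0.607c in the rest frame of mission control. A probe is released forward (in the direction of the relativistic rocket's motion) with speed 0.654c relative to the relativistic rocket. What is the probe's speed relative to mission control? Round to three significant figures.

0.903c

In units of c, u = (u' + v)/(1 + u'v) with u' = 0.654 and v = 0.607.
Numerator: 0.654 + 0.607 = 1.261. Denominator: 1 + (0.654)(0.607) = 1.396978.
u = 1.261/1.396978 = 0.90266, so the speed is 0.903c.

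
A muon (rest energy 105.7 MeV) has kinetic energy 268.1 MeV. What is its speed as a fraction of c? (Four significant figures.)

K = (γ−1)mc², so γ = 1 + 268.1/105.7 = 3.5364.
Then v/c = √(1 − γ⁻²) = √(1 − 0.0799608) = √0.9200392 = 0.9592.

0.9592c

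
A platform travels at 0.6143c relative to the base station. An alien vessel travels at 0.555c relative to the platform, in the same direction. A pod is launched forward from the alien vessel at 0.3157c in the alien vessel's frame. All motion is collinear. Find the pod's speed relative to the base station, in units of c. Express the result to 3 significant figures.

0.931c

Compose velocities in two stages. Stage 1 (into S'): u₁ = (0.3157+0.555)/(1+0.3157×0.555) = 0.74089.
Stage 2 (into S): u = (0.74089+0.6143)/(1+0.74089×0.6143) = 0.93132, so the speed is 0.931c.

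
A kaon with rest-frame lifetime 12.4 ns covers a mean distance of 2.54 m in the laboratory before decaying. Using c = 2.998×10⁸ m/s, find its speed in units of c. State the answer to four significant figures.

d = βγcτ ⇒ βγ = d/(cτ) = 2.540 m / (3.71752 m) = 0.68325.
β = (βγ)/√(1+(βγ)²) = 0.68325/√1.466831 = 0.5641.

0.5641c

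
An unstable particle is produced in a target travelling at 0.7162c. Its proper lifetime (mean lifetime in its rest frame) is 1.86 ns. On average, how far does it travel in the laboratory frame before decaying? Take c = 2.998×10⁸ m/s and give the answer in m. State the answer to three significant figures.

γ = 1/√(1 − β²) = 1/√(1 − 0.51294244) = 1/√0.48705756 = 1/0.697895 = 1.4329.
Lab-frame lifetime: Δt = γτ = 1.4329 × 1.86 ns = 2.6652 ns.
Distance: d = vΔt = 0.7162 × 2.998×10⁸ m/s × 2.6652×10^-9 s = 0.572 m.

0.572 m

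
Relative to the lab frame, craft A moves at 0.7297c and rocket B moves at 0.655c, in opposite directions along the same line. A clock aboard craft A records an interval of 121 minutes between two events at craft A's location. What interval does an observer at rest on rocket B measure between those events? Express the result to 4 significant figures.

Transform craft A's velocity into rocket B's frame: (0.7297 + 0.655)/(1 + 0.7297·0.655) = 1.3847/1.4779535, so the relative speed is 0.9369c.
At |u| = 0.9369c, γ = (1 − 0.877782)^(−1/2) = 2.8604.
The clock on craft A records proper time, so rocket B measures Δt = γΔτ = 2.8604 × 121 = 346.1 minutes.

346.1 minutes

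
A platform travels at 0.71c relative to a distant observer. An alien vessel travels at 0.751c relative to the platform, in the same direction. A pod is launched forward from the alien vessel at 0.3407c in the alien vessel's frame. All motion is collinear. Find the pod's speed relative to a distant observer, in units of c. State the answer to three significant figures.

0.977c

Apply u = (u'+v)/(1+u'v) twice. Pod in the platform frame: (0.3407+0.751)/(1+0.3407·0.751) = 1.0917/1.2558657 = 0.86928c.
That velocity, transformed to the rest frame of a distant observer: (0.86928+0.71)/(1+0.86928·0.71) = 1.57928/1.6171888 = 0.97656c.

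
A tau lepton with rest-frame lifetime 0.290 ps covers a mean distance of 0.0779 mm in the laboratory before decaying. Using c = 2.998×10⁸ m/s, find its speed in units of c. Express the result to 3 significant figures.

Let x = d/(cτ) = 7.790×10^-5 m / (2.998×10⁸ m/s × 2.900×10^-13 s) = 0.896. Since d = βγcτ, x = βγ = β/√(1−β²).
Solving: β² = x²/(1+x²) = 0.802816/1.802816 = 0.445312, so β = 0.667.

0.667c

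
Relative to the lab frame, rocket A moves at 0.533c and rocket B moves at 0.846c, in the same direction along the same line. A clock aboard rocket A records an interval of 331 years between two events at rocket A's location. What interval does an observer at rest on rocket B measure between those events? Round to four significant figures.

402.9 years

Transform rocket A's velocity into rocket B's frame: (0.533 − 0.846)/(1 − 0.533·0.846) = −0.313/0.549082, so the relative speed is 0.57004c.
At |u| = 0.57004c, γ = (1 − 0.324946)^(−1/2) = 1.2171.
The clock on rocket A records proper time, so rocket B measures Δt = γΔτ = 1.2171 × 331 = 402.9 years.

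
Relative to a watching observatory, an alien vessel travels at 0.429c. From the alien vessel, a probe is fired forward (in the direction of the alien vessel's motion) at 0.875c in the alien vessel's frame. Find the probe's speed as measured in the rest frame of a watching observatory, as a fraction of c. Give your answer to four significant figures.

Relativistic velocity addition: u = (u' + v)/(1 + u'v/c²), with u' = 0.875c and v = 0.429c.
Numerator: 0.875 + 0.429 = 1.304. Denominator: 1 + (0.875)(0.429) = 1.375375.
u = 1.304/1.375375 = 0.94811, so the speed is 0.9481c.

0.9481c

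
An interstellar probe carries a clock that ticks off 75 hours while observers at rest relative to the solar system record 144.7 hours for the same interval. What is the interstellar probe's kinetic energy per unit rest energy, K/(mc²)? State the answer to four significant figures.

From Δt = γΔτ: γ = 144.7/75 = 1.92933.
K/(mc²) = γ − 1 = 1.92933 − 1 = 0.9293.

0.9293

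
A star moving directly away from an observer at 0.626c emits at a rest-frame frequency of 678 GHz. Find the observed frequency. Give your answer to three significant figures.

Relativistic Doppler (source moving away): f_obs = f_src · √((1−β)/(1+β)).
With β = 0.626: factor = √(0.374/1.626) = 0.4796.
f_obs = 678 × 0.4796 = 325 GHz.

325 GHz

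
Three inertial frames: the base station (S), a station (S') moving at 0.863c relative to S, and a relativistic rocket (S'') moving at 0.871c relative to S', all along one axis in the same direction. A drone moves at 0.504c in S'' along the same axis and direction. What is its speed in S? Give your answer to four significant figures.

Compose velocities in two stages. Stage 1 (into S'): u₁ = (0.504+0.871)/(1+0.504×0.871) = 0.95554.
Stage 2 (into S): u = (0.95554+0.863)/(1+0.95554×0.863) = 0.99666, so the speed is 0.9967c.

0.9967c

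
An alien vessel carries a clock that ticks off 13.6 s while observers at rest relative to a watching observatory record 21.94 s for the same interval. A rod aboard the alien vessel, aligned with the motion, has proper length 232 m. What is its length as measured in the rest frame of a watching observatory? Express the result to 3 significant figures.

The time-dilation ratio gives γ = 21.94/13.6 = 1.61324.
The rod contracts by the same γ: 232 m / 1.61324 = 144 m.

144 m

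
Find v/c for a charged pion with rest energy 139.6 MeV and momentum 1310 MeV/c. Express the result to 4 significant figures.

βγ = pc/(mc²) = 1310/139.6 = 9.384.
Since γ² = 1 + (βγ)² = 89.0595, γ = √89.0595 = 9.43713, and β = (βγ)/γ = 9.384/9.43713 = 0.9944.

0.9944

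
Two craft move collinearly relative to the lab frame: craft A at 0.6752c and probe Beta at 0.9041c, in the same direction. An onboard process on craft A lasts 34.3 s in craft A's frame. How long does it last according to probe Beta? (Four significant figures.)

The velocity of craft A relative to probe Beta is (0.6752 − 0.9041)c / (1 − 0.6752×0.9041) = −0.5876c; relative speed 0.5876c.
At |u| = 0.5876c, γ = (1 − 0.345274)^(−1/2) = 1.2359.
Craft A's interval is proper; time dilation gives Δt_B = γΔτ = 1.2359 × 34.3 s = 42.39 s.

42.39 s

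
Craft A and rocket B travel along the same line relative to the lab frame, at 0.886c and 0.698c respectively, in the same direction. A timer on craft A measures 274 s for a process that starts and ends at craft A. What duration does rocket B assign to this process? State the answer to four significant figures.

Transform craft A's velocity into rocket B's frame: (0.886 − 0.698)/(1 − 0.886·0.698) = 0.188/0.381572, so the relative speed is 0.4927c.
γ for this relative speed: γ = 1/√(1 − 0.242753) = 1.1492.
Craft A's interval is proper; time dilation gives Δt_B = γΔτ = 1.1492 × 274 s = 314.9 s.

314.9 s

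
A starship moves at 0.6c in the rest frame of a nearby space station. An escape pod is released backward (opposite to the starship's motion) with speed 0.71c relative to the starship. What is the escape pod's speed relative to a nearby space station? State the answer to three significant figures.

0.192c

In units of c, u = (u' + v)/(1 + u'v) with u' = −0.71 and v = 0.6.
Numerator: −0.71 + 0.6 = −0.11. Denominator: 1 + (−0.71)(0.6) = 0.574.
u = −0.11/0.574 = −0.19164, so the speed is 0.192c.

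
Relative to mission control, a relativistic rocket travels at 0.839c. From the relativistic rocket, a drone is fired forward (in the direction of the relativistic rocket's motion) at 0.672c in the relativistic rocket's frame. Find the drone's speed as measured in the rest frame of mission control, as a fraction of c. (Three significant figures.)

0.966c

In units of c, u = (u' + v)/(1 + u'v) with u' = 0.672 and v = 0.839.
Numerator: 0.672 + 0.839 = 1.511. Denominator: 1 + (0.672)(0.839) = 1.563808.
u = 1.511/1.563808 = 0.96623, so the speed is 0.966c.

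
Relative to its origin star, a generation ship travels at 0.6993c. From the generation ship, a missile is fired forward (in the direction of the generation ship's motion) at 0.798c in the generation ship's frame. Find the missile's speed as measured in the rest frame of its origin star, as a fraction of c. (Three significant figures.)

In units of c, u = (u' + v)/(1 + u'v) with u' = 0.798 and v = 0.6993.
Numerator: 0.798 + 0.6993 = 1.4973. Denominator: 1 + (0.798)(0.6993) = 1.5580414.
u = 1.4973/1.5580414 = 0.96101, so the speed is 0.961c.

0.961c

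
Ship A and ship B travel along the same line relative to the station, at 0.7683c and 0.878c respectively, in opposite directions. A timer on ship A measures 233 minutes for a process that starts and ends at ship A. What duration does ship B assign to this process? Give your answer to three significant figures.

Speed of ship A in ship B's frame: u = (v_A + v_B)/(1 + v_A v_B/c²) = (0.7683 + 0.878)/(1 + 0.7683×0.878) = 1.6463/1.6745674 = 0.98312; |u| = 0.98312c.
At |u| = 0.98312c, γ = (1 − 0.966525)^(−1/2) = 5.4656.
Ship A's interval is proper; time dilation gives Δt_B = γΔτ = 5.4656 × 233 minutes = 1270 minutes.

1270 minutes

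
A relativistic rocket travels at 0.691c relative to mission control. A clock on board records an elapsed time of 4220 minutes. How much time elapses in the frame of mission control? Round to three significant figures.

5840 minutes

With β = 0.691, γ = 1/√(1 − 0.691²) = 1/√0.522519 = 1.3834.
Time dilation: Δt = γ·Δτ = 1.3834 × 4220 = 5840 minutes.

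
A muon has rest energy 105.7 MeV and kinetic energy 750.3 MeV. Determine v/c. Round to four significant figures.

0.9923

γ = 1 + K/(mc²) = 1 + 750.3/105.7 = 8.0984.
β = √(1 − 1/γ²) = √(1 − 0.0152476) = √0.9847524 = 0.9923.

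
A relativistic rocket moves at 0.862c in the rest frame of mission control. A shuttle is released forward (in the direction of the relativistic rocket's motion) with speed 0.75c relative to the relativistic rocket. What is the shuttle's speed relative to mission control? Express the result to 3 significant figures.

0.979c

Relativistic velocity addition: u = (u' + v)/(1 + u'v/c²), with u' = 0.75c and v = 0.862c.
Numerator: 0.75 + 0.862 = 1.612. Denominator: 1 + (0.75)(0.862) = 1.6465.
u = 1.612/1.6465 = 0.97905, so the speed is 0.979c.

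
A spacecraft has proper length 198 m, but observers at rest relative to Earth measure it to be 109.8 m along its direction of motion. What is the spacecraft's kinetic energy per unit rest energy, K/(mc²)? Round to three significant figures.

γ = L₀/L = 198/109.8 = 1.80328.
Since K = (γ−1)mc², K/(mc²) = 1.80328 − 1 = 0.803.

0.803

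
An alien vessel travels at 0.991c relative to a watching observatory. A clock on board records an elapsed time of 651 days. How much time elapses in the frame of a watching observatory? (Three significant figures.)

With β = 0.991, γ = 1/√(1 − 0.991²) = 1/√0.017919 = 7.4704.
Time dilation: Δt = γ·Δτ = 7.4704 × 651 = 4860 days.

4860 days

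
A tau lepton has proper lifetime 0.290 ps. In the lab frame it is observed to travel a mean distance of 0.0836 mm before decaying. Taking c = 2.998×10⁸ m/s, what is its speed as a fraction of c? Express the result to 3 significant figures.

0.693c

d = βγcτ ⇒ βγ = d/(cτ) = 8.360×10^-5 m / (8.6942×10^-5 m) = 0.96156.
β = (βγ)/√(1+(βγ)²) = 0.96156/√1.924598 = 0.693.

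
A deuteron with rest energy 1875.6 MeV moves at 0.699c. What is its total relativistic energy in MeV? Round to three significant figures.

Lorentz factor: γ = (1 − 0.488601)^(−1/2) = 1.3984.
Total energy: E = γmc² = 1.3984 × 1875.6 MeV = 2620 MeV.

2620 MeV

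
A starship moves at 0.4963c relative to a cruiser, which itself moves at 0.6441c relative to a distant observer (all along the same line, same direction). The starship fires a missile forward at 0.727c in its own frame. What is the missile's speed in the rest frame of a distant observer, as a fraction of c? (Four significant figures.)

Apply u = (u'+v)/(1+u'v) twice. Missile in the cruiser frame: (0.727+0.4963)/(1+0.727·0.4963) = 1.2233/1.3608101 = 0.89895c.
That velocity, transformed to the rest frame of a distant observer: (0.89895+0.6441)/(1+0.89895·0.6441) = 1.54305/1.579013695 = 0.97722c.

0.9772c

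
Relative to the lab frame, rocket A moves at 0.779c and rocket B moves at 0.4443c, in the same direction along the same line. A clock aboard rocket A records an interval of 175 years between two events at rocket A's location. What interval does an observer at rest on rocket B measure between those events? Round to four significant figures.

203.7 years

Speed of rocket A in rocket B's frame: u = (v_A − v_B)/(1 − v_A v_B/c²) = (0.779 − 0.4443)/(1 − 0.779×0.4443) = 0.3347/0.6538903 = 0.51186; |u| = 0.51186c.
γ for this relative speed: γ = 1/√(1 − 0.262001) = 1.1641.
Rocket A's interval is proper; time dilation gives Δt_B = γΔτ = 1.1641 × 175 years = 203.7 years.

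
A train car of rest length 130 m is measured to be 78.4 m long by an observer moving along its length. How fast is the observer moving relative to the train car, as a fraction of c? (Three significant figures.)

Length contraction gives γ = L₀/L = 130/78.4 = 1.6582.
β = √(1 − 1/γ²) = √0.636314 = 0.798.

0.798c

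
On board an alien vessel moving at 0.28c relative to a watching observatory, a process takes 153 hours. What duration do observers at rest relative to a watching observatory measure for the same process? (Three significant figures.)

159 hours

Lorentz factor: γ = (1 − 0.0784)^(−1/2) = 1.0417.
Time dilation: Δt = γ·Δτ = 1.0417 × 153 = 159 hours.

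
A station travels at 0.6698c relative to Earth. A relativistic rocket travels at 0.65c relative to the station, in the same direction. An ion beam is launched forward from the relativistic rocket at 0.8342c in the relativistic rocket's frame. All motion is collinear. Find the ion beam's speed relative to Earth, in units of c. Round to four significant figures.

0.9924c

Compose velocities in two stages. Stage 1 (into S'): u₁ = (0.8342+0.65)/(1+0.8342×0.65) = 0.96237.
Stage 2 (into S): u = (0.96237+0.6698)/(1+0.96237×0.6698) = 0.99244, so the speed is 0.9924c.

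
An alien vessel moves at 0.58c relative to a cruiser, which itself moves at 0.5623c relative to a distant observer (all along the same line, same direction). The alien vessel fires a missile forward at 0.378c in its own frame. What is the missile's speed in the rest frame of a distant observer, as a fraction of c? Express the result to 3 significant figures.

Apply u = (u'+v)/(1+u'v) twice. Missile in the cruiser frame: (0.378+0.58)/(1+0.378·0.58) = 0.958/1.21924 = 0.78574c.
That velocity, transformed to the rest frame of a distant observer: (0.78574+0.5623)/(1+0.78574·0.5623) = 1.34804/1.441821602 = 0.93496c.

0.935c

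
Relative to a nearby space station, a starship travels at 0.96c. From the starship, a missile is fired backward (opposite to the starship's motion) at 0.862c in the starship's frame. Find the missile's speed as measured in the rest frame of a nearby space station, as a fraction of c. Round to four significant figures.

0.5682c

In units of c, u = (u' + v)/(1 + u'v) with u' = −0.862 and v = 0.96.
Numerator: −0.862 + 0.96 = 0.098. Denominator: 1 + (−0.862)(0.96) = 0.17248.
u = 0.098/0.17248 = 0.56818, so the speed is 0.5682c.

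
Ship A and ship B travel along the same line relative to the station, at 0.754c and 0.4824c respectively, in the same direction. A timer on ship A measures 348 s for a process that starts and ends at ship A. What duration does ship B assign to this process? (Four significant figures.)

Speed of ship A in ship B's frame: u = (v_A − v_B)/(1 − v_A v_B/c²) = (0.754 − 0.4824)/(1 − 0.754×0.4824) = 0.2716/0.6362704 = 0.42686; |u| = 0.42686c.
γ for this relative speed: γ = 1/√(1 − 0.182209) = 1.1058.
The clock on ship A records proper time, so ship B measures Δt = γΔτ = 1.1058 × 348 = 384.8 s.

384.8 s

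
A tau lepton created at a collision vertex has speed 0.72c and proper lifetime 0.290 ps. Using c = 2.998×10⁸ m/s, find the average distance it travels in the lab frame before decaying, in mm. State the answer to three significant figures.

0.0902 mm

β² = 0.5184, so γ = 1/√0.4816 = 1.441.
Lab-frame lifetime: Δt = γτ = 1.441 × 0.290 ps = 0.41789 ps.
Distance: d = vΔt = 0.72 × 2.998×10⁸ m/s × 4.1789×10^-13 s = 9.02×10^-5 m = 0.0902 mm.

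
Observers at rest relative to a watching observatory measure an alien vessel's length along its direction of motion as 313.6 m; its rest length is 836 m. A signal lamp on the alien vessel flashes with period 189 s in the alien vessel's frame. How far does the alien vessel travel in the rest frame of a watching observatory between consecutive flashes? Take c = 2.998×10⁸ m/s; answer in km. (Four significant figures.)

1.400×10^8 km

From L = L₀/γ: γ = 836/313.6 = 2.66582.
β = √(1 − 1/γ²) = 0.92698. Lab-frame period = γτ = 2.66582×189 s = 503.84 s. Distance = βc × γτ = 0.92698 × 2.998×10⁸ m/s × 503.84 s = 1.4002×10^11 m = 1.400×10^8 km.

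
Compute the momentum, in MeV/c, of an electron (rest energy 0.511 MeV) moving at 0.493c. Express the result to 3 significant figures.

With β = 0.493, γ = 1/√(1 − 0.493²) = 1/√0.756951 = 1.1494.
Momentum: p = γβ·mc = 1.1494 × 0.493 × 0.511 MeV/c = 0.290 MeV/c.

0.290 MeV/c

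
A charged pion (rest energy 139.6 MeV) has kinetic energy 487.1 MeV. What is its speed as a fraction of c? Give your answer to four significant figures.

0.9749c

K = (γ−1)mc², so γ = 1 + 487.1/139.6 = 4.4893.
Then v/c = √(1 − γ⁻²) = √(1 − 0.0496184) = √0.9503816 = 0.9749.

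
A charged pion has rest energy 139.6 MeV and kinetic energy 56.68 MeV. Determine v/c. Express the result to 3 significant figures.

γ = 1 + K/(mc²) = 1 + 56.68/139.6 = 1.406.
β = √(1 − 1/γ²) = √(1 − 0.505859) = √0.494141 = 0.703.

0.703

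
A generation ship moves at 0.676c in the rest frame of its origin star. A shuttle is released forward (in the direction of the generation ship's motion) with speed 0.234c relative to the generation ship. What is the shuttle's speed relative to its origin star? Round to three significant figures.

0.786c

Relativistic velocity addition: u = (u' + v)/(1 + u'v/c²), with u' = 0.234c and v = 0.676c.
Numerator: 0.234 + 0.676 = 0.91. Denominator: 1 + (0.234)(0.676) = 1.158184.
u = 0.91/1.158184 = 0.78571, so the speed is 0.786c.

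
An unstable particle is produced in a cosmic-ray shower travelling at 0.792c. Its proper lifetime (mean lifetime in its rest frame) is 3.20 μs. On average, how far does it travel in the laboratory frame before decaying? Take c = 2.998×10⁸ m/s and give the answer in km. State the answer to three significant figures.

Lorentz factor: γ = (1 − 0.627264)^(−1/2) = 1.6379.
Lab-frame lifetime: Δt = γτ = 1.6379 × 3.20 μs = 5.2413 μs.
Distance: d = vΔt = 0.792 × 2.998×10⁸ m/s × 5.2413×10^-6 s = 1240 m = 1.24 km.

1.24 km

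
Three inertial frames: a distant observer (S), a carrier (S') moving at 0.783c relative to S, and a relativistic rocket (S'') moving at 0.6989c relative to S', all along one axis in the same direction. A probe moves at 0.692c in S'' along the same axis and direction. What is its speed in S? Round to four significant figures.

First combine the probe and relativistic rocket (S''→S'): u₁ = (0.692 + 0.6989)/(1 + 0.692×0.6989) = 1.3909/1.4836388 = 0.93749.
Then combine with the carrier (S'→S): u = (0.93749 + 0.783)/(1 + 0.93749×0.783) = 1.72049/1.73405467 = 0.99218.

0.9922c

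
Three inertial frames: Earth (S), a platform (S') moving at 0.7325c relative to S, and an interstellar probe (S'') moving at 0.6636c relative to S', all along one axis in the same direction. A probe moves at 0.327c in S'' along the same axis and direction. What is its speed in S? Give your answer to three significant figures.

0.969c

Apply u = (u'+v)/(1+u'v) twice. Probe in the platform frame: (0.327+0.6636)/(1+0.327·0.6636) = 0.9906/1.2169972 = 0.81397c.
That velocity, transformed to the rest frame of Earth: (0.81397+0.7325)/(1+0.81397·0.7325) = 1.54647/1.596233025 = 0.96882c.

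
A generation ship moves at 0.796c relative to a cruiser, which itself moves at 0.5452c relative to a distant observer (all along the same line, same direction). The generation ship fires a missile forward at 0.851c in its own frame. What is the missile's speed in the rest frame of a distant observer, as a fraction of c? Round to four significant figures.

0.9946c

First combine the missile and generation ship (S''→S'): u₁ = (0.851 + 0.796)/(1 + 0.851×0.796) = 1.647/1.677396 = 0.98188.
Then combine with the cruiser (S'→S): u = (0.98188 + 0.5452)/(1 + 0.98188×0.5452) = 1.52708/1.535320976 = 0.99463.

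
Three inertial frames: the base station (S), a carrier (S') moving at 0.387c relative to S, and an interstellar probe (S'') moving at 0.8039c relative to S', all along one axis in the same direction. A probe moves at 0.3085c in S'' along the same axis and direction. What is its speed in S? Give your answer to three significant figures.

0.950c

First combine the probe and interstellar probe (S''→S'): u₁ = (0.3085 + 0.8039)/(1 + 0.3085×0.8039) = 1.1124/1.24800315 = 0.89134.
Then combine with the carrier (S'→S): u = (0.89134 + 0.387)/(1 + 0.89134×0.387) = 1.27834/1.34494858 = 0.95047.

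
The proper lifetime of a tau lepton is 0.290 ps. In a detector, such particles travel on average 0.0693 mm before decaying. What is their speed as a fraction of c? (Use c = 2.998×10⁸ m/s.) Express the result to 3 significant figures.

0.623c

d = βγcτ ⇒ βγ = d/(cτ) = 6.930×10^-5 m / (8.6942×10^-5 m) = 0.79708.
β = (βγ)/√(1+(βγ)²) = 0.79708/√1.635337 = 0.623.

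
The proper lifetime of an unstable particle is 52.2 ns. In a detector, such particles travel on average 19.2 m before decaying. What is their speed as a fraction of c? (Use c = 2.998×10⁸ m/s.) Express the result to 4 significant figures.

Let x = d/(cτ) = 19.20 m / (2.998×10⁸ m/s × 5.220×10^-8 s) = 1.2269. Since d = βγcτ, x = βγ = β/√(1−β²).
Solving: β² = x²/(1+x²) = 1.50528/2.50528 = 0.600843, so β = 0.7751.

0.7751c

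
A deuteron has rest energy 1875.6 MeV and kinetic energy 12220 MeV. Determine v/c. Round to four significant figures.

K = (γ−1)mc², so γ = 1 + 12220/1875.6 = 7.5152.
Then v/c = √(1 − γ⁻²) = √(1 − 0.0177059) = √0.9822941 = 0.9911.

0.9911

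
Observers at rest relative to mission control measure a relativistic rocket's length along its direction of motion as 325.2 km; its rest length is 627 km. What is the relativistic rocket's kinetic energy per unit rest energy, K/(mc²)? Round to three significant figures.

0.928

From L = L₀/γ: γ = 627/325.2 = 1.92804.
Since K = (γ−1)mc², K/(mc²) = 1.92804 − 1 = 0.928.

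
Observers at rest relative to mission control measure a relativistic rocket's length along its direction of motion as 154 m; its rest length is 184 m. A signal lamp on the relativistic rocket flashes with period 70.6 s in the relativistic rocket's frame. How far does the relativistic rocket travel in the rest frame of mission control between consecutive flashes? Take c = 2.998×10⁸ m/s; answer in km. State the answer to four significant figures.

γ = L₀/L = 184/154 = 1.19481.
β = √(1 − 1/γ²) = 0.54727. Lab-frame period = γτ = 1.19481×70.6 s = 84.354 s. Distance = βc × γτ = 0.54727 × 2.998×10⁸ m/s × 84.354 s = 1.3840×10^10 m = 1.384×10^7 km.

1.384×10^7 km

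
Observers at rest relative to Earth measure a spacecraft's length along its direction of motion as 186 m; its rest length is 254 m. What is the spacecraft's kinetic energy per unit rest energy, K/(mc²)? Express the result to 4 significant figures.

From L = L₀/γ: γ = 254/186 = 1.36559.
Since K = (γ−1)mc², K/(mc²) = 1.36559 − 1 = 0.3656.

0.3656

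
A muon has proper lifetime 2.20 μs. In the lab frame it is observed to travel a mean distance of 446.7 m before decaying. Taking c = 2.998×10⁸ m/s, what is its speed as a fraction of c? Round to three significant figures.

Lab distance = (lab lifetime)·v = γτ·βc, so βγ = d/(cτ) = 446.7/(2.998×10⁸ × 2.200×10^-6) = 0.67727.
With βγ = 0.67727: γ² = 1 + (βγ)² = 1.458695, and β = (βγ)/γ = 0.67727/1.20776 = 0.561.

0.561c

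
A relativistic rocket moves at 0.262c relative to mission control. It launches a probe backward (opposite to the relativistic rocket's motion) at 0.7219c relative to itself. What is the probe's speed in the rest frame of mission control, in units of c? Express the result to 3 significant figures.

0.567c

In units of c, u = (u' + v)/(1 + u'v) with u' = −0.7219 and v = 0.262.
Numerator: −0.7219 + 0.262 = −0.4599. Denominator: 1 + (−0.7219)(0.262) = 0.8108622.
u = −0.4599/0.8108622 = −0.56717, so the speed is 0.567c.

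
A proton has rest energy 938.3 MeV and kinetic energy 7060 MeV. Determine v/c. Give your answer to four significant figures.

γ = 1 + K/(mc²) = 1 + 7060/938.3 = 8.5242.
β = √(1 − 1/γ²) = √(1 − 0.0137624) = √0.9862376 = 0.9931.

0.9931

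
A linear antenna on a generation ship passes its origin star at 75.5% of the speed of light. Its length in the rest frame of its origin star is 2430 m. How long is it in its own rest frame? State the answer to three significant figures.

3710 m

γ = 1/√(1 − β²) = 1/√(1 − 0.570025) = 1/√0.429975 = 1/0.655725 = 1.525.
Proper length: L₀ = γ·L = 1.525 × 2430 = 3710 m.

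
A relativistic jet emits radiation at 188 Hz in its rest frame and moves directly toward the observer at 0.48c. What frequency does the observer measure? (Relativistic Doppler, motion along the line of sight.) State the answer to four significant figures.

317.2 Hz

Relativistic Doppler (source moving toward): f_obs = f_src · √((1+β)/(1−β)).
With β = 0.48: factor = √(1.48/0.52) = 1.6871.
f_obs = 188 × 1.6871 = 317.2 Hz.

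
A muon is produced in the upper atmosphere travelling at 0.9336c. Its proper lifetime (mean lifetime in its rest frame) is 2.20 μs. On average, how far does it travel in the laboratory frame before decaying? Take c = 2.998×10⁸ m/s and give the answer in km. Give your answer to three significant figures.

With β = 0.9336, γ = 1/√(1 − 0.9336²) = 1/√0.12839104 = 2.7908.
Lab-frame lifetime: Δt = γτ = 2.7908 × 2.20 μs = 6.1398 μs.
Distance: d = vΔt = 0.9336 × 2.998×10⁸ m/s × 6.1398×10^-6 s = 1720 m = 1.72 km.

1.72 km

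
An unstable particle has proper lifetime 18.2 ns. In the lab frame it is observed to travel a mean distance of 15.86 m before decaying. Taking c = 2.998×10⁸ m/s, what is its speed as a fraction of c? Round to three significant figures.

0.946c

Lab distance = (lab lifetime)·v = γτ·βc, so βγ = d/(cτ) = 15.86/(2.998×10⁸ × 1.820×10^-8) = 2.9067.
With βγ = 2.9067: γ² = 1 + (βγ)² = 9.4489, and β = (βγ)/γ = 2.9067/3.07391 = 0.946.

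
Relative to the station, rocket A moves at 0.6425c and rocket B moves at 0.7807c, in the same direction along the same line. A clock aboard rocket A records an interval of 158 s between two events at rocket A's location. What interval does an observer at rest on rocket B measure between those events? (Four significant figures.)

164.4 s

Transform rocket A's velocity into rocket B's frame: (0.6425 − 0.7807)/(1 − 0.6425·0.7807) = −0.1382/0.49840025, so the relative speed is 0.27729c.
At |u| = 0.27729c, γ = (1 − 0.0768897)^(−1/2) = 1.0408.
The clock on rocket A records proper time, so rocket B measures Δt = γΔτ = 1.0408 × 158 = 164.4 s.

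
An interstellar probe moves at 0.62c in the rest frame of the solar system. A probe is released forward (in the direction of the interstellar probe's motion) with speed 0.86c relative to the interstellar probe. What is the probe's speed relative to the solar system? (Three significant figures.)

0.965c

In units of c, u = (u' + v)/(1 + u'v) with u' = 0.86 and v = 0.62.
Numerator: 0.86 + 0.62 = 1.48. Denominator: 1 + (0.86)(0.62) = 1.5332.
u = 1.48/1.5332 = 0.9653, so the speed is 0.965c.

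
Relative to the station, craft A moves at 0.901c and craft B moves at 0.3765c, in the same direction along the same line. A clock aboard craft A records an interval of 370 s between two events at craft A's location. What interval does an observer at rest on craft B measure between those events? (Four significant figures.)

608.3 s

Transform craft A's velocity into craft B's frame: (0.901 − 0.3765)/(1 − 0.901·0.3765) = 0.5245/0.6607735, so the relative speed is 0.79377c.
γ for this relative speed: γ = 1/√(1 − 0.630071) = 1.6441.
Craft A's interval is proper; time dilation gives Δt_B = γΔτ = 1.6441 × 370 s = 608.3 s.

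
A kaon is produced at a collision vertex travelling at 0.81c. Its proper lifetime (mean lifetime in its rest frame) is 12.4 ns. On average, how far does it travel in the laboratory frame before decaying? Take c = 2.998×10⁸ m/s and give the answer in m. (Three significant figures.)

5.13 m

γ = 1/√(1 − β²) = 1/√(1 − 0.6561) = 1/√0.3439 = 1/0.58643 = 1.7052.
Lab-frame lifetime: Δt = γτ = 1.7052 × 12.4 ns = 21.144 ns.
Distance: d = vΔt = 0.81 × 2.998×10⁸ m/s × 2.1144×10^-8 s = 5.13 m.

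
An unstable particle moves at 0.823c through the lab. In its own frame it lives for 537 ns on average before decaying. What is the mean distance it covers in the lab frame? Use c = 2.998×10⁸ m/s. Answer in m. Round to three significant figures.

233 m

γ = 1/√(1 − β²) = 1/√(1 − 0.677329) = 1/√0.322671 = 1/0.568041 = 1.7604.
Lab-frame lifetime: Δt = γτ = 1.7604 × 537 ns = 945.33 ns.
Distance: d = vΔt = 0.823 × 2.998×10⁸ m/s × 9.4533×10^-7 s = 233 m.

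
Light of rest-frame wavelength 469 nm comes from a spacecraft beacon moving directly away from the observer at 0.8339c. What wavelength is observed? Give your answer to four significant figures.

1558 nm

Relativistic Doppler for wavelength: λ_obs = λ_src · √((1+β)/(1−β)).
With β = 0.8339: factor = √(1.8339/0.1661) = 3.3228.
λ_obs = 469 × 3.3228 = 1558 nm.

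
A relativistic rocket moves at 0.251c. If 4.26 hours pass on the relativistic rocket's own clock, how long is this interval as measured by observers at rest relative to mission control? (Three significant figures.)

4.40 hours

γ = 1/√(1 − β²) = 1/√(1 − 0.063001) = 1/√0.936999 = 1/0.967987 = 1.0331.
Time dilation: Δt = γ·Δτ = 1.0331 × 4.26 = 4.40 hours.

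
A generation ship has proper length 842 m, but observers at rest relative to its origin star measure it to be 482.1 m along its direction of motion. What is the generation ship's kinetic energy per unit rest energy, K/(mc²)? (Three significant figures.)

From L = L₀/γ: γ = 842/482.1 = 1.74653.
K/(mc²) = γ − 1 = 1.74653 − 1 = 0.747.

0.747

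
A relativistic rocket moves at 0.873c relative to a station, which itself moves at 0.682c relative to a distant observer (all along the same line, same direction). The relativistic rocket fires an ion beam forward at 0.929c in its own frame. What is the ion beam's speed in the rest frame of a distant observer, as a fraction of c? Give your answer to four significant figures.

0.9991c

Compose velocities in two stages. Stage 1 (into S'): u₁ = (0.929+0.873)/(1+0.929×0.873) = 0.99502.
Stage 2 (into S): u = (0.99502+0.682)/(1+0.99502×0.682) = 0.99906, so the speed is 0.9991c.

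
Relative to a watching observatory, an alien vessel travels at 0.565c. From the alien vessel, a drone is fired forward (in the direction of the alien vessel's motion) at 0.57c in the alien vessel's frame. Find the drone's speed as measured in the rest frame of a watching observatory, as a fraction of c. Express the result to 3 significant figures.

0.859c

In units of c, u = (u' + v)/(1 + u'v) with u' = 0.57 and v = 0.565.
Numerator: 0.57 + 0.565 = 1.135. Denominator: 1 + (0.57)(0.565) = 1.32205.
u = 1.135/1.32205 = 0.85852, so the speed is 0.859c.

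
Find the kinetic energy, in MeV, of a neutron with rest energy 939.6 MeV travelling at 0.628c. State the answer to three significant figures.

268 MeV

γ = 1/√(1 − β²) = 1/√(1 − 0.394384) = 1/√0.605616 = 1.28499.
Kinetic energy: K = (γ − 1)mc² = (1.28499 − 1) × 939.6 MeV = 0.28499 × 939.6 = 268 MeV.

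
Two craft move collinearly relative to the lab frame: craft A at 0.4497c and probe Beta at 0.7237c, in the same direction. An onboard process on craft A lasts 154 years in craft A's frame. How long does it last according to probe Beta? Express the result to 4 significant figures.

The velocity of craft A relative to probe Beta is (0.4497 − 0.7237)c / (1 − 0.4497×0.7237) = −0.4062c; relative speed 0.4062c.
γ for this relative speed: γ = 1/√(1 − 0.164998) = 1.0943.
The clock on craft A records proper time, so probe Beta measures Δt = γΔτ = 1.0943 × 154 = 168.5 years.

168.5 years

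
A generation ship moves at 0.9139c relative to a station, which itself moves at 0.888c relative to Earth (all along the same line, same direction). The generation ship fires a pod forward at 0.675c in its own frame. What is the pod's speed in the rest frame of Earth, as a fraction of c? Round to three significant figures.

Apply u = (u'+v)/(1+u'v) twice. Pod in the station frame: (0.675+0.9139)/(1+0.675·0.9139) = 1.5889/1.6168825 = 0.98269c.
That velocity, transformed to the rest frame of Earth: (0.98269+0.888)/(1+0.98269·0.888) = 1.87069/1.87262872 = 0.99896c.

0.999c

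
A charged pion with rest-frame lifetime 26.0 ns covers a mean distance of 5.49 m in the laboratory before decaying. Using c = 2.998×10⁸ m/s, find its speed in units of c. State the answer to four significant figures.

0.5758c

Let x = d/(cτ) = 5.490 m / (2.998×10⁸ m/s × 2.600×10^-8 s) = 0.70432. Since d = βγcτ, x = βγ = β/√(1−β²).
Solving: β² = x²/(1+x²) = 0.496067/1.496067 = 0.331581, so β = 0.5758.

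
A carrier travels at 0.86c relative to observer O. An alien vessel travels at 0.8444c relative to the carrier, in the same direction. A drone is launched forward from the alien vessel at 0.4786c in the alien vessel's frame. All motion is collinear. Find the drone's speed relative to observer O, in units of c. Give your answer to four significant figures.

Apply u = (u'+v)/(1+u'v) twice. Drone in the carrier frame: (0.4786+0.8444)/(1+0.4786·0.8444) = 1.323/1.40412984 = 0.94222c.
That velocity, transformed to the rest frame of observer O: (0.94222+0.86)/(1+0.94222·0.86) = 1.80222/1.8103092 = 0.99553c.

0.9955c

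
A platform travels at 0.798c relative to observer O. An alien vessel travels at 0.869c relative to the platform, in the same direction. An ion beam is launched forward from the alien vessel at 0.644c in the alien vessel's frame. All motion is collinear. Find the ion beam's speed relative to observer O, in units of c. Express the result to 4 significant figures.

0.9966c

Apply u = (u'+v)/(1+u'v) twice. Ion beam in the platform frame: (0.644+0.869)/(1+0.644·0.869) = 1.513/1.559636 = 0.9701c.
That velocity, transformed to the rest frame of observer O: (0.9701+0.798)/(1+0.9701·0.798) = 1.7681/1.7741398 = 0.9966c.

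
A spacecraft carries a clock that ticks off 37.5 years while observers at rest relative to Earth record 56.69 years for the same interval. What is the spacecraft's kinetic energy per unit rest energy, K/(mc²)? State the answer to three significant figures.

0.512

The time-dilation ratio gives γ = 56.69/37.5 = 1.51173.
K/(mc²) = γ − 1 = 1.51173 − 1 = 0.512.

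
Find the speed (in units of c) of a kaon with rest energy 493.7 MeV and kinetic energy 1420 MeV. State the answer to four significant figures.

γ = 1 + K/(mc²) = 1 + 1420/493.7 = 3.8762.
β = √(1 − 1/γ²) = √(1 − 0.0665561) = √0.9334439 = 0.9661.

0.9661c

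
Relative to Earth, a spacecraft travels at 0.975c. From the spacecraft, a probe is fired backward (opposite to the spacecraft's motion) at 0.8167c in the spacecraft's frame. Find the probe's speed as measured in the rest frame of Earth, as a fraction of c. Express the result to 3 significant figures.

Relativistic velocity addition: u = (u' + v)/(1 + u'v/c²), with u' = −0.8167c and v = 0.975c.
Numerator: −0.8167 + 0.975 = 0.1583. Denominator: 1 + (−0.8167)(0.975) = 0.2037175.
u = 0.1583/0.2037175 = 0.77706, so the speed is 0.777c.

0.777c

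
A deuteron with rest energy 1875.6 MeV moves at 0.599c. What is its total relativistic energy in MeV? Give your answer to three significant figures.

With β = 0.599, γ = 1/√(1 − 0.599²) = 1/√0.641199 = 1.2488.
Total energy: E = γmc² = 1.2488 × 1875.6 MeV = 2340 MeV.

2340 MeV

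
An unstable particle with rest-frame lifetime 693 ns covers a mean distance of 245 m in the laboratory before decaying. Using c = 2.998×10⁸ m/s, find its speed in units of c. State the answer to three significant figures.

0.763c

Let x = d/(cτ) = 245.0 m / (2.998×10⁸ m/s × 6.930×10^-7 s) = 1.1792. Since d = βγcτ, x = βγ = β/√(1−β²).
Solving: β² = x²/(1+x²) = 1.39051/2.39051 = 0.581679, so β = 0.763.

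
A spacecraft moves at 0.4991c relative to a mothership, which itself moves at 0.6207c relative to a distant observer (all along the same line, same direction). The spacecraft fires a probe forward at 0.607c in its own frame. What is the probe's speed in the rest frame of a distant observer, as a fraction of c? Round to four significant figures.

0.9625c

First combine the probe and spacecraft (S''→S'): u₁ = (0.607 + 0.4991)/(1 + 0.607×0.4991) = 1.1061/1.3029537 = 0.84892.
Then combine with the mothership (S'→S): u = (0.84892 + 0.6207)/(1 + 0.84892×0.6207) = 1.46962/1.526924644 = 0.96247.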